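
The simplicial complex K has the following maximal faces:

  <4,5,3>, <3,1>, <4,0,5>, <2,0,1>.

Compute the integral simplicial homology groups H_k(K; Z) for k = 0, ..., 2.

H_0 = Z,  H_1 = Z,  H_2 = 0.

Fix the vertex order 0 < 1 < 2 < 3 < 4 < 5 and write every simplex with vertices in increasing order. Then dim K = 2 and the simplices of K are:

  0-simplices (6): [0], [1], [2], [3], [4], [5]
  1-simplices (9): [0,1], [0,2], [0,4], [0,5], [1,2], [1,3], [3,4], [3,5], [4,5]
  2-simplices (3): [0,1,2], [0,4,5], [3,4,5]

giving chain groups C_0 ≅ Z^6, C_1 ≅ Z^9, C_2 ≅ Z^3.

∂_1: C_1 → C_0 sends each edge [p,q] (with p < q) to q − p.
As a 6×9 matrix over Z this has rank 5, with invariant factors (1,1,1,1,1).

Boundary ∂_2: C_2 → C_1 maps a triangle to the signed sum of its edges. For instance
  ∂[3,4,5] = [4,5] − [3,5] + [3,4],
  ∂[0,4,5] = [4,5] − [0,5] + [0,4].
This gives a 9×3 integer matrix of rank 3; reducing to Smith normal form yields diagonal entries (1,1,1).

Now H_k = ker ∂_k / im ∂_{k+1}, so:

  H_0: rank C_0 − rank ∂_1 = 6 − 5 = 1, and the invariant factors of ∂_1 are all 1, so H_0 = Z.
  H_1: rank ker ∂_1 − rank ∂_2 = (9 − 5) − 3 = 1, and the invariant factors of ∂_2 are all 1, so H_1 = Z.
  H_2: rank ker ∂_2 − rank ∂_3 = (3 − 3) − 0 = 0, and there is no ∂_3, so H_2 = 0.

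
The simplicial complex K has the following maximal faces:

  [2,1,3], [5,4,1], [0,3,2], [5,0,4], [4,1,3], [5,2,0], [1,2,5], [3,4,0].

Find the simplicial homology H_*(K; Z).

Fix the vertex order 0 < 1 < 2 < 3 < 4 < 5 and write every simplex with vertices in increasing order. Then dim K = 2 and the simplices of K are:

  0-simplices (6): [0], [1], [2], [3], [4], [5]
  1-simplices (12): [0,2], [0,3], [0,4], [0,5], [1,2], [1,3], [1,4], [1,5], [2,3], [2,5], [3,4], [4,5]
  2-simplices (8): [0,2,3], [0,2,5], [0,3,4], [0,4,5], [1,2,3], [1,2,5], [1,3,4], [1,4,5]

so the chain groups are C_0 ≅ Z^6, C_1 ≅ Z^12, C_2 ≅ Z^8.

The boundary map ∂_1: C_1 → C_0 sends each edge [p,q] (with p < q) to q − p.
This gives a 6×12 integer matrix of rank 5; reducing to Smith normal form yields diagonal entries (1,1,1,1,1).

The boundary map ∂_2: C_2 → C_1 maps a triangle to the signed sum of its edges. For instance
  ∂[1,3,4] = [3,4] − [1,4] + [1,3],
  ∂[1,2,3] = [2,3] − [1,3] + [1,2].
The 12×8 boundary matrix has rank 7 and Smith normal form diag(1,1,1,1,1,1,1).

Now H_k = ker ∂_k / im ∂_{k+1}, so:

  H_0: rank C_0 − rank ∂_1 = 6 − 5 = 1, and the invariant factors of ∂_1 are all 1, so H_0 = Z.
  H_1: rank ker ∂_1 − rank ∂_2 = (12 − 5) − 7 = 0, and the invariant factors of ∂_2 are all 1, so H_1 = 0.
  H_2: rank ker ∂_2 − rank ∂_3 = (8 − 7) − 0 = 1, and there is no ∂_3, so H_2 = Z.

As a check, the Euler characteristic is 6 − 12 + 8 = 2, which agrees with 1 − 0 + 1 = 2.

H_0 = Z,  H_1 = 0,  H_2 = Z.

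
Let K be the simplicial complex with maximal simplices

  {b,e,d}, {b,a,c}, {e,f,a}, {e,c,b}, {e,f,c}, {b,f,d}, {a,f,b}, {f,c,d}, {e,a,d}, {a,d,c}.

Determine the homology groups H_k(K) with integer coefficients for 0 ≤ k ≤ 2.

Fix the vertex order a < b < c < d < e < f and write every simplex with vertices in increasing order. Then dim K = 2 and the simplices of K are:

  0-simplices (6): a, b, c, d, e, f
  1-simplices (15): ab, ac, ad, ae, af, bc, bd, be, bf, cd, ce, cf, de, df, ef
  2-simplices (10): abc, abf, acd, ade, aef, bce, bde, bdf, cdf, cef

giving chain groups C_0 ≅ Z^6, C_1 ≅ Z^15, C_2 ≅ Z^10.

Boundary ∂_1: C_1 → C_0 maps an edge to its endpoints' difference, ∂[p,q] = q − p. For instance
  ∂bd = d − b.
As a 6×15 matrix over Z this has rank 5, with invariant factors (1,1,1,1,1).

Boundary ∂_2: C_2 → C_1 acts by ∂[p,q,r] = [q,r] − [p,r] + [p,q]. For instance
  ∂cef = ef − cf + ce,
  ∂aef = ef − af + ae.
The resulting 15×10 matrix has rank 10, and its Smith normal form has invariant factors (1,1,1,1,1,1,1,1,1,2).

Reading off H_k = ker ∂_k / im ∂_{k+1}:

  H_0: rank C_0 − rank ∂_1 = 6 − 5 = 1, and the invariant factors of ∂_1 are all 1, so H_0 ≅ Z.
  H_1: rank ker ∂_1 − rank ∂_2 = (15 − 5) − 10 = 0, and ∂_2 has invariant factor 2 > 1, so H_1 ≅ Z/2.
  H_2: rank ker ∂_2 − rank ∂_3 = (10 − 10) − 0 = 0, and there is no ∂_3, so H_2 ≅ 0.

(K is a triangulation of the real projective plane RP^2.)

H_0 ≅ Z,  H_1 ≅ Z/2,  H_2 = 0.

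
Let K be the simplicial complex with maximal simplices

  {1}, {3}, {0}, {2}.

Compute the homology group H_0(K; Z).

K has 4 vertices.
rank ∂_0 = 0, rank ∂_1 = 0 ⇒ b_0 = 4 − 0 − 0 = 4. So H_0 = Z^4.

H_0 ≅ Z^4.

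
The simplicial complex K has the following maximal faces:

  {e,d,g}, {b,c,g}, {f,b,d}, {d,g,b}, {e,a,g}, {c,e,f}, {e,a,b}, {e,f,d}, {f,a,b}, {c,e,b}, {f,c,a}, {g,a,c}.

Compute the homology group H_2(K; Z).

Take the total order a < b < c < d < e < f < g on the vertex set. Then K (dimension 2) consists of the simplices:

  0-simplices (7): a, b, c, d, e, f, g
  1-simplices (18): ab, ac, ae, af, ag, bc, bd, be, bf, bg, ce, cf, cg, de, df, dg, ef, eg
  2-simplices (12): abe, abf, acf, acg, aeg, bce, bcg, bdf, bdg, cef, def, deg

so the chain groups are C_0 ≅ Z^7, C_1 ≅ Z^18, C_2 ≅ Z^12.

Boundary ∂_1: C_1 → C_0 maps an edge to its endpoints' difference, ∂[p,q] = q − p.
The 7×18 boundary matrix has rank 6 and Smith normal form diag(1,1,1,1,1,1).

The boundary map ∂_2: C_2 → C_1 maps a triangle to the signed sum of its edges. For instance
  ∂abe = be − ae + ab,
  ∂bce = ce − be + bc.
The resulting 18×12 matrix has rank 12, and its Smith normal form has invariant factors (1,1,1,1,1,1,1,1,1,1,1,2).

Now H_k = ker ∂_k / im ∂_{k+1}, so:

  H_2: rank ker ∂_2 − rank ∂_3 = (12 − 12) − 0 = 0, and there is no ∂_3, so H_2 = 0.

H_2 ≅ 0.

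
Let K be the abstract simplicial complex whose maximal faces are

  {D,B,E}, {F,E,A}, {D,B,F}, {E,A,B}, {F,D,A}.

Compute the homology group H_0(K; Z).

H_0 = Z.

Fix the vertex order A < B < D < E < F and write every simplex with vertices in increasing order. Then dim K = 2 and the simplices of K are:

  0-simplices (5): A, B, D, E, F
  1-simplices (10): AB, AD, AE, AF, BD, BE, BF, DE, DF, EF
  2-simplices (5): ABE, ADF, AEF, BDE, BDF

so the chain groups are C_0 ≅ Z^5, C_1 ≅ Z^10, C_2 ≅ Z^5.

The boundary map ∂_1: C_1 → C_0 maps an edge to its endpoints' difference, ∂[p,q] = q − p. For instance
  ∂BF = F − B.
The 5×10 boundary matrix has rank 4 and Smith normal form diag(1,1,1,1).

∂_2: C_2 → C_1 acts by ∂[p,q,r] = [q,r] − [p,r] + [p,q]. For instance
  ∂BDE = DE − BE + BD,
  ∂ADF = DF − AF + AD.
The 10×5 boundary matrix has rank 5 and Smith normal form diag(1,1,1,1,1).

Computing H_k = (kernel of ∂_k) / (image of ∂_{k+1}):

  H_0: rank C_0 − rank ∂_1 = 5 − 4 = 1, and the invariant factors of ∂_1 are all 1, so H_0 = Z.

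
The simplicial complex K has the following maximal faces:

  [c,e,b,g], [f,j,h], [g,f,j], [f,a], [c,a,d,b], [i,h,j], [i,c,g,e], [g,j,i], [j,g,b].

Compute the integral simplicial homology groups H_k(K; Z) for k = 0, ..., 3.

Fix the vertex order a < b < c < d < e < f < g < h < i < j and write every simplex with vertices in increasing order. Then dim K = 3 and the simplices of K are:

  0-simplices (10): a, b, c, d, e, f, g, h, i, j
  1-simplices (23): ab, ac, ad, af, bc, bd, be, bg, bj, cd, ce, cg, ci, eg, ei, fg, fh, fj, gi, gj, hi, hj, ij
  2-simplices (16): abc, abd, acd, bcd, bce, bcg, beg, bgj, ceg, cei, cgi, egi, fgj, fhj, gij, hij
  3-simplices (3): abcd, bceg, cegi

Hence C_0 ≅ Z^10, C_1 ≅ Z^23, C_2 ≅ Z^16, C_3 ≅ Z^3.

Boundary ∂_1: C_1 → C_0 sends each edge [p,q] (with p < q) to q − p.
As a 10×23 matrix over Z this has rank 9, with invariant factors (1,1,1,1,1,1,1,1,1).

Boundary ∂_2: C_2 → C_1 acts by ∂[p,q,r] = [q,r] − [p,r] + [p,q]. For instance
  ∂hij = ij − hj + hi,
  ∂gij = ij − gj + gi.
The resulting 23×16 matrix has rank 13, and its Smith normal form has invariant factors (1,1,1,1,1,1,1,1,1,1,1,1,1).

∂_3: C_3 → C_2 sends each 3-simplex σ to the alternating sum Σ_i (−1)^i (σ with its i-th vertex removed). For instance
  ∂abcd = bcd − acd + abd − abc,
  ∂cegi = egi − cgi + cei − ceg.
The resulting 16×3 matrix has rank 3, and its Smith normal form has invariant factors (1,1,1).

Reading off H_k = ker ∂_k / im ∂_{k+1}:

  H_0: rank C_0 − rank ∂_1 = 10 − 9 = 1, and the invariant factors of ∂_1 are all 1, so H_0 ≅ Z.
  H_1: rank ker ∂_1 − rank ∂_2 = (23 − 9) − 13 = 1, and the invariant factors of ∂_2 are all 1, so H_1 ≅ Z.
  H_2: rank ker ∂_2 − rank ∂_3 = (16 − 13) − 3 = 0, and the invariant factors of ∂_3 are all 1, so H_2 ≅ 0.
  H_3: rank ker ∂_3 − rank ∂_4 = (3 − 3) − 0 = 0, and there is no ∂_4, so H_3 ≅ 0.

H_0 = Z,  H_1 = Z,  H_2 = 0,  H_3 = 0.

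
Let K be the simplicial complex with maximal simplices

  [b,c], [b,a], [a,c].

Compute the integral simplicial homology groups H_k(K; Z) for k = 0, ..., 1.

H_0 = Z,  H_1 = Z.

K has 3 vertices, 3 edges.
rank ∂_0 = 0, rank ∂_1 = 2 ⇒ b_0 = 3 − 0 − 2 = 1; all invariant factors of ∂_1 are 1 so no torsion. So H_0 = Z.
rank ∂_1 = 2, rank ∂_2 = 0 ⇒ b_1 = 3 − 2 − 0 = 1. So H_1 = Z.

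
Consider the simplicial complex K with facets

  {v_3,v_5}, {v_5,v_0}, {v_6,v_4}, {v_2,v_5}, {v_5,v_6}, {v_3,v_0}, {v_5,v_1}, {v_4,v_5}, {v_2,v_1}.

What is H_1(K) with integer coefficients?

We work with the vertex ordering v_0 < v_1 < v_2 < v_3 < v_4 < v_5 < v_6. The simplices of K, each written with vertices in increasing order, are:

  0-simplices (7): [v_0], [v_1], [v_2], [v_3], [v_4], [v_5], [v_6]
  1-simplices (9): [v_0,v_3], [v_0,v_5], [v_1,v_2], [v_1,v_5], [v_2,v_5], [v_3,v_5], [v_4,v_5], [v_4,v_6], [v_5,v_6]

so the chain groups are C_0 ≅ Z^7, C_1 ≅ Z^9.

∂_1: C_1 → C_0 maps an edge to its endpoints' difference, ∂[p,q] = q − p.
The 7×9 boundary matrix has rank 6 and Smith normal form diag(1,1,1,1,1,1).

From H_k ≅ ker(∂_k) / im(∂_{k+1}) we obtain:

  H_1: rank ker ∂_1 − rank ∂_2 = (9 − 6) − 0 = 3, and there is no ∂_2, so H_1 = Z^3.

(K is a triangulation of a wedge of 3 circles.)

H_1 ≅ Z^3.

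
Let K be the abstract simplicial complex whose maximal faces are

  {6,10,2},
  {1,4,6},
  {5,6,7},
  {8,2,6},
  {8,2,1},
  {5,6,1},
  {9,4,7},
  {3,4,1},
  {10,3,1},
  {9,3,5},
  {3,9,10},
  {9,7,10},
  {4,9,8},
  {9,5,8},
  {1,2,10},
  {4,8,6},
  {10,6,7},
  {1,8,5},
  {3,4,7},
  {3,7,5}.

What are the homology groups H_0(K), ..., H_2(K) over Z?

H_0 ≅ Z,  H_1 ≅ Z ⊕ Z/2,  H_2 = 0.

Fix the vertex order 1 < 2 < 3 < 4 < 5 < 6 < 7 < 8 < 9 < 10 and write every simplex with vertices in increasing order. Then dim K = 2 and the simplices of K are:

  0-simplices (10): [1], [2], [3], [4], [5], [6], [7], [8], [9], [10]
  1-simplices (30): (30 of them)
  2-simplices (20): (20 of them)

giving chain groups C_0 ≅ Z^10, C_1 ≅ Z^30, C_2 ≅ Z^20.

∂_1: C_1 → C_0 sends each edge [p,q] (with p < q) to q − p.
This gives a 10×30 integer matrix of rank 9; reducing to Smith normal form yields diagonal entries (1,1,1,1,1,1,1,1,1).

∂_2: C_2 → C_1 maps a triangle to the signed sum of its edges. For instance
  ∂[3,4,7] = [4,7] − [3,7] + [3,4],
  ∂[5,8,9] = [8,9] − [5,9] + [5,8].
The resulting 30×20 matrix has rank 20, and its Smith normal form has invariant factors (1,1,1,1,1,1,1,1,1,1,1,1,1,1,1,1,1,1,1,2).

Reading off H_k = ker ∂_k / im ∂_{k+1}:

  H_0: rank C_0 − rank ∂_1 = 10 − 9 = 1, and the invariant factors of ∂_1 are all 1, so H_0 ≅ Z.
  H_1: rank ker ∂_1 − rank ∂_2 = (30 − 9) − 20 = 1, and ∂_2 has invariant factor 2 > 1, so H_1 ≅ Z ⊕ Z/2.
  H_2: rank ker ∂_2 − rank ∂_3 = (20 − 20) − 0 = 0, and there is no ∂_3, so H_2 ≅ 0.

(K is a triangulation of the Klein bottle.)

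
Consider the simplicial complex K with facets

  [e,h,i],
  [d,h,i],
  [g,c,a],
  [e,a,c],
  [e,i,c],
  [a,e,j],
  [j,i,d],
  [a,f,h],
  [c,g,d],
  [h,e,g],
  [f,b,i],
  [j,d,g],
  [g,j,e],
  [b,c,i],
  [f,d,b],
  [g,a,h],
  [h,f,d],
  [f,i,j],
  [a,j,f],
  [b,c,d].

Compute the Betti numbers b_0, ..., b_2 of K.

K has 10 vertices, 30 edges, 20 triangles.
rank ∂_0 = 0, rank ∂_1 = 9 ⇒ b_0 = 10 − 0 − 9 = 1; all invariant factors of ∂_1 are 1 so no torsion. So H_0 ≅ Z.
rank ∂_1 = 9, rank ∂_2 = 20 ⇒ b_1 = 30 − 9 − 20 = 1; ∂_2 has invariant factor(s) [2] giving torsion. So H_1 ≅ Z ⊕ Z/2Z.
rank ∂_2 = 20, rank ∂_3 = 0 ⇒ b_2 = 20 − 20 − 0 = 0. So H_2 ≅ 0.

b_0 = 1, b_1 = 1, b_2 = 0.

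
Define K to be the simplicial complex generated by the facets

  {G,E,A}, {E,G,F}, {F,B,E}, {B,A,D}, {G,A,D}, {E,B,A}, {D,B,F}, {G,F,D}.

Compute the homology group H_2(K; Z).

K has 6 vertices, 12 edges, 8 triangles.
rank ∂_2 = 7, rank ∂_3 = 0 ⇒ b_2 = 8 − 7 − 0 = 1. So H_2 = Z.

H_2 ≅ Z.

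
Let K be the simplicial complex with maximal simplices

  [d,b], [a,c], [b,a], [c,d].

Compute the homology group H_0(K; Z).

H_0 ≅ Z.

Take the total order a < b < c < d on the vertex set. Then K (dimension 1) consists of the simplices:

  0-simplices (4): a, b, c, d
  1-simplices (4): ab, ac, bd, cd

Hence C_0 ≅ Z^4, C_1 ≅ Z^4.

Boundary ∂_1: C_1 → C_0 maps an edge to its endpoints' difference, ∂[p,q] = q − p.
The resulting 4×4 matrix has rank 3, and its Smith normal form has invariant factors (1,1,1).

Computing H_k = (kernel of ∂_k) / (image of ∂_{k+1}):

  H_0: rank C_0 − rank ∂_1 = 4 − 3 = 1, and the invariant factors of ∂_1 are all 1, so H_0 ≅ Z.

(K is a triangulation of the circle S^1.)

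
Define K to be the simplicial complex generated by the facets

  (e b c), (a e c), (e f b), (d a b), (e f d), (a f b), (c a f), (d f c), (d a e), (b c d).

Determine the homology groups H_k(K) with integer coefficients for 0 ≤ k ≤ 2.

H_0 ≅ Z,  H_1 ≅ Z/2,  H_2 = 0.

K has 6 vertices, 15 edges, 10 triangles.
rank ∂_0 = 0, rank ∂_1 = 5 ⇒ b_0 = 6 − 0 − 5 = 1; all invariant factors of ∂_1 are 1 so no torsion. So H_0 ≅ Z.
rank ∂_1 = 5, rank ∂_2 = 10 ⇒ b_1 = 15 − 5 − 10 = 0; ∂_2 has invariant factor(s) [2] giving torsion. So H_1 ≅ Z/2.
rank ∂_2 = 10, rank ∂_3 = 0 ⇒ b_2 = 10 − 10 − 0 = 0. So H_2 ≅ 0.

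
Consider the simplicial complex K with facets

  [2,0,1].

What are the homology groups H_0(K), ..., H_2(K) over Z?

Take the total order 0 < 1 < 2 on the vertex set. Then K (dimension 2) consists of the simplices:

  0-simplices (3): [0], [1], [2]
  1-simplices (3): [0,1], [0,2], [1,2]
  2-simplices (1): [0,1,2]

so the chain groups are C_0 ≅ Z^3, C_1 ≅ Z^3, C_2 ≅ Z^1.

∂_1: C_1 → C_0 sends each edge [p,q] (with p < q) to q − p.
As a 3×3 matrix over Z this has rank 2, with invariant factors (1,1).

∂_2: C_2 → C_1 sends each 2-simplex [p,q,r] to [q,r] − [p,r] + [p,q]. For instance
  ∂[0,1,2] = [1,2] − [0,2] + [0,1].
The 3×1 boundary matrix has rank 1 and Smith normal form diag(1).

Reading off H_k = ker ∂_k / im ∂_{k+1}:

  H_0: rank C_0 − rank ∂_1 = 3 − 2 = 1, and the invariant factors of ∂_1 are all 1, so H_0 = Z.
  H_1: rank ker ∂_1 − rank ∂_2 = (3 − 2) − 1 = 0, and the invariant factors of ∂_2 are all 1, so H_1 = 0.
  H_2: rank ker ∂_2 − rank ∂_3 = (1 − 1) − 0 = 0, and there is no ∂_3, so H_2 = 0.

H_0 ≅ Z,  H_1 = 0,  H_2 = 0.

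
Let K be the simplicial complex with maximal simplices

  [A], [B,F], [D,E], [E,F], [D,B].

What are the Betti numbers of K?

Order the vertices as A < B < D < E < F. Listing each simplex with vertices in this order, K has dimension 1 with simplices:

  0-simplices (5): A, B, D, E, F
  1-simplices (4): BD, BF, DE, EF

so the chain groups are C_0 ≅ Z^5, C_1 ≅ Z^4.

The boundary map ∂_1: C_1 → C_0 sends each edge [p,q] (with p < q) to q − p.
As a 5×4 matrix over Z this has rank 3, with invariant factors (1,1,1).

From H_k ≅ ker(∂_k) / im(∂_{k+1}) we obtain:

  H_0: rank C_0 − rank ∂_1 = 5 − 3 = 2, and the invariant factors of ∂_1 are all 1, so H_0 ≅ Z^2.
  H_1: rank ker ∂_1 − rank ∂_2 = (4 − 3) − 0 = 1, and there is no ∂_2, so H_1 ≅ Z.

As a check, the Euler characteristic is 5 − 4 = 1, which agrees with 2 − 1 = 1.

Hence the Betti numbers are b_0 = 2, b_1 = 1.

b_0 = 2, b_1 = 1.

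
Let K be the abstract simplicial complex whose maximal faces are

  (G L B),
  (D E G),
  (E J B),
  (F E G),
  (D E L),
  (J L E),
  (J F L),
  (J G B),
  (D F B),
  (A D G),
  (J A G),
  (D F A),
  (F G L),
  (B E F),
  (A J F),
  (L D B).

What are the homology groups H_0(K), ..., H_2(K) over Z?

H_0 ≅ Z,  H_1 ≅ Z^2,  H_2 ≅ Z.

Take the total order A < B < D < E < F < G < J < L on the vertex set. Then K (dimension 2) consists of the simplices:

  0-simplices (8): A, B, D, E, F, G, J, L
  1-simplices (24): AD, AF, AG, AJ, BD, BE, BF, BG, BJ, BL, DE, DF, DG, DL, EF, EG, EJ, EL, FG, FJ, FL, GJ, GL, JL
  2-simplices (16): ADF, ADG, AFJ, AGJ, BDF, BDL, BEF, BEJ, BGJ, BGL, DEG, DEL, EFG, EJL, FGL, FJL

so the chain groups are C_0 ≅ Z^8, C_1 ≅ Z^24, C_2 ≅ Z^16.

∂_1: C_1 → C_0 maps an edge to its endpoints' difference, ∂[p,q] = q − p.
The 8×24 boundary matrix has rank 7 and Smith normal form diag(1,1,1,1,1,1,1).

The boundary map ∂_2: C_2 → C_1 maps a triangle to the signed sum of its edges. For instance
  ∂DEG = EG − DG + DE,
  ∂BEF = EF − BF + BE.
The 24×16 boundary matrix has rank 15 and Smith normal form diag(1,1,1,1,1,1,1,1,1,1,1,1,1,1,1).

Reading off H_k = ker ∂_k / im ∂_{k+1}:

  H_0: rank C_0 − rank ∂_1 = 8 − 7 = 1, and the invariant factors of ∂_1 are all 1, so H_0 ≅ Z.
  H_1: rank ker ∂_1 − rank ∂_2 = (24 − 7) − 15 = 2, and the invariant factors of ∂_2 are all 1, so H_1 ≅ Z^2.
  H_2: rank ker ∂_2 − rank ∂_3 = (16 − 15) − 0 = 1, and there is no ∂_3, so H_2 ≅ Z.

As a check, the Euler characteristic is 8 − 24 + 16 = 0, which agrees with 1 − 2 + 1 = 0.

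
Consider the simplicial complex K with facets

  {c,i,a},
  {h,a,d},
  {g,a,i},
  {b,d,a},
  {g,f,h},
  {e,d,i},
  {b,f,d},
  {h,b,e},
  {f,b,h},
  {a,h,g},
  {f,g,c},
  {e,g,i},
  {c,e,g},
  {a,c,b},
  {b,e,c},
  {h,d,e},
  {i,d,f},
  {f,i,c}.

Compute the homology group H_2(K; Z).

Take the total order a < b < c < d < e < f < g < h < i on the vertex set. Then K (dimension 2) consists of the simplices:

  0-simplices (9): a, b, c, d, e, f, g, h, i
  1-simplices (27): ab, ac, ad, ag, ah, ai, bc, bd, be, bf, bh, ce, cf, cg, ci, de, df, dh, di, eg, eh, ei, fg, fh, fi, gh, gi
  2-simplices (18): abc, abd, aci, adh, agh, agi, bce, bdf, beh, bfh, ceg, cfg, cfi, deh, dei, dfi, egi, fgh

so the chain groups are C_0 ≅ Z^9, C_1 ≅ Z^27, C_2 ≅ Z^18.

∂_1: C_1 → C_0 sends each edge [p,q] (with p < q) to q − p. For instance
  ∂di = i − d.
This gives a 9×27 integer matrix of rank 8; reducing to Smith normal form yields diagonal entries (1,1,1,1,1,1,1,1).

Boundary ∂_2: C_2 → C_1 sends each 2-simplex [p,q,r] to [q,r] − [p,r] + [p,q]. For instance
  ∂abd = bd − ad + ab,
  ∂dfi = fi − di + df.
As a 27×18 matrix over Z this has rank 18, with invariant factors (1,1,1,1,1,1,1,1,1,1,1,1,1,1,1,1,1,2).

Reading off H_k = ker ∂_k / im ∂_{k+1}:

  H_2: rank ker ∂_2 − rank ∂_3 = (18 − 18) − 0 = 0, and there is no ∂_3, so H_2 = 0.

(K is a triangulation of the Klein bottle.)

H_2 ≅ 0.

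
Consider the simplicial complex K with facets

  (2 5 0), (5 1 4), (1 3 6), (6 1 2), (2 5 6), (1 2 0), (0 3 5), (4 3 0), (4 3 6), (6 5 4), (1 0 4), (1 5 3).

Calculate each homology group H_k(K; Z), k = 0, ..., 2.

H_0 = Z,  H_1 = Z/2Z,  H_2 = 0.

K has 7 vertices, 18 edges, 12 triangles.
rank ∂_0 = 0, rank ∂_1 = 6 ⇒ b_0 = 7 − 0 − 6 = 1; all invariant factors of ∂_1 are 1 so no torsion. So H_0 = Z.
rank ∂_1 = 6, rank ∂_2 = 12 ⇒ b_1 = 18 − 6 − 12 = 0; ∂_2 has invariant factor(s) [2] giving torsion. So H_1 = Z/2Z.
rank ∂_2 = 12, rank ∂_3 = 0 ⇒ b_2 = 12 − 12 − 0 = 0. So H_2 = 0.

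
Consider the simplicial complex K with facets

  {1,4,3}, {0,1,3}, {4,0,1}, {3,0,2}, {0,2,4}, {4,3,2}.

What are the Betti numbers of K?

K has 5 vertices, 9 edges, 6 triangles.
rank ∂_0 = 0, rank ∂_1 = 4 ⇒ b_0 = 5 − 0 − 4 = 1; all invariant factors of ∂_1 are 1 so no torsion. So H_0 ≅ Z.
rank ∂_1 = 4, rank ∂_2 = 5 ⇒ b_1 = 9 − 4 − 5 = 0; all invariant factors of ∂_2 are 1 so no torsion. So H_1 ≅ 0.
rank ∂_2 = 5, rank ∂_3 = 0 ⇒ b_2 = 6 − 5 − 0 = 1. So H_2 ≅ Z.

b_0 = 1, b_1 = 0, b_2 = 1.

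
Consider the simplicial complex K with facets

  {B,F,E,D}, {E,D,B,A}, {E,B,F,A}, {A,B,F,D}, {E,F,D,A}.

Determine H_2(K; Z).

Take the total order A < B < D < E < F on the vertex set. Then K (dimension 3) consists of the simplices:

  0-simplices (5): A, B, D, E, F
  1-simplices (10): AB, AD, AE, AF, BD, BE, BF, DE, DF, EF
  2-simplices (10): ABD, ABE, ABF, ADE, ADF, AEF, BDE, BDF, BEF, DEF
  3-simplices (5): ABDE, ABDF, ABEF, ADEF, BDEF

so the chain groups are C_0 ≅ Z^5, C_1 ≅ Z^10, C_2 ≅ Z^10, C_3 ≅ Z^5.

∂_1: C_1 → C_0 sends each edge [p,q] (with p < q) to q − p. For instance
  ∂AB = B − A.
This gives a 5×10 integer matrix of rank 4; reducing to Smith normal form yields diagonal entries (1,1,1,1).

Boundary ∂_2: C_2 → C_1 maps a triangle to the signed sum of its edges. For instance
  ∂DEF = EF − DF + DE,
  ∂AEF = EF − AF + AE.
The 10×10 boundary matrix has rank 6 and Smith normal form diag(1,1,1,1,1,1).

The boundary map ∂_3: C_3 → C_2 sends each 3-simplex σ to the alternating sum Σ_i (−1)^i (σ with its i-th vertex removed). For instance
  ∂ABDF = BDF − ADF + ABF − ABD,
  ∂ABEF = BEF − AEF + ABF − ABE.
The resulting 10×5 matrix has rank 4, and its Smith normal form has invariant factors (1,1,1,1).

Computing H_k = (kernel of ∂_k) / (image of ∂_{k+1}):

  H_2: rank ker ∂_2 − rank ∂_3 = (10 − 6) − 4 = 0, and the invariant factors of ∂_3 are all 1, so H_2 ≅ 0.

(K is a triangulation of the 3-sphere S^3.)

H_2 = 0.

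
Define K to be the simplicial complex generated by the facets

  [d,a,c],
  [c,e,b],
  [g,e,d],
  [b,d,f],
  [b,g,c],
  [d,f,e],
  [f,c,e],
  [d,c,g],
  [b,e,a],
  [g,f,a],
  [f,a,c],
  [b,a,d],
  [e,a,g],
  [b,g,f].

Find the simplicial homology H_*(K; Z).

Take the total order a < b < c < d < e < f < g on the vertex set. Then K (dimension 2) consists of the simplices:

  0-simplices (7): a, b, c, d, e, f, g
  1-simplices (21): ab, ac, ad, ae, af, ag, bc, bd, be, bf, bg, cd, ce, cf, cg, de, df, dg, ef, eg, fg
  2-simplices (14): abd, abe, acd, acf, aeg, afg, bce, bcg, bdf, bfg, cdg, cef, def, deg

Hence C_0 ≅ Z^7, C_1 ≅ Z^21, C_2 ≅ Z^14.

∂_1: C_1 → C_0 maps an edge to its endpoints' difference, ∂[p,q] = q − p.
The 7×21 boundary matrix has rank 6 and Smith normal form diag(1,1,1,1,1,1).

The boundary map ∂_2: C_2 → C_1 acts by ∂[p,q,r] = [q,r] − [p,r] + [p,q]. For instance
  ∂abd = bd − ad + ab,
  ∂bfg = fg − bg + bf.
The resulting 21×14 matrix has rank 13, and its Smith normal form has invariant factors (1,1,1,1,1,1,1,1,1,1,1,1,1).

From H_k ≅ ker(∂_k) / im(∂_{k+1}) we obtain:

  H_0: rank C_0 − rank ∂_1 = 7 − 6 = 1, and the invariant factors of ∂_1 are all 1, so H_0 = Z.
  H_1: rank ker ∂_1 − rank ∂_2 = (21 − 6) − 13 = 2, and the invariant factors of ∂_2 are all 1, so H_1 = Z^2.
  H_2: rank ker ∂_2 − rank ∂_3 = (14 − 13) − 0 = 1, and there is no ∂_3, so H_2 = Z.

As a check, the Euler characteristic is 7 − 21 + 14 = 0, which agrees with 1 − 2 + 1 = 0.

H_0 ≅ Z,  H_1 ≅ Z^2,  H_2 ≅ Z.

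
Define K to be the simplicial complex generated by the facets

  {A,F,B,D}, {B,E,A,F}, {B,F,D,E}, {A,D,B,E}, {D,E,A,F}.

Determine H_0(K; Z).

H_0 = Z.

K has 5 vertices, 10 edges, 10 triangles, 5 3-simplices.
rank ∂_0 = 0, rank ∂_1 = 4 ⇒ b_0 = 5 − 0 − 4 = 1; all invariant factors of ∂_1 are 1 so no torsion. So H_0 ≅ Z.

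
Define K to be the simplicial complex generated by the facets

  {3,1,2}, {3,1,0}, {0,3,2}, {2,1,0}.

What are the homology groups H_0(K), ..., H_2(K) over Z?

H_0 = Z,  H_1 = 0,  H_2 = Z.

K has 4 vertices, 6 edges, 4 triangles.
rank ∂_0 = 0, rank ∂_1 = 3 ⇒ b_0 = 4 − 0 − 3 = 1; all invariant factors of ∂_1 are 1 so no torsion. So H_0 = Z.
rank ∂_1 = 3, rank ∂_2 = 3 ⇒ b_1 = 6 − 3 − 3 = 0; all invariant factors of ∂_2 are 1 so no torsion. So H_1 = 0.
rank ∂_2 = 3, rank ∂_3 = 0 ⇒ b_2 = 4 − 3 − 0 = 1. So H_2 = Z.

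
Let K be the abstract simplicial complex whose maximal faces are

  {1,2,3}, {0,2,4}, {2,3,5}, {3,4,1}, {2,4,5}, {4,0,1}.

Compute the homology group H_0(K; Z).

H_0 = Z.

Take the total order 0 < 1 < 2 < 3 < 4 < 5 on the vertex set. Then K (dimension 2) consists of the simplices:

  0-simplices (6): [0], [1], [2], [3], [4], [5]
  1-simplices (12): [0,1], [0,2], [0,4], [1,2], [1,3], [1,4], [2,3], [2,4], [2,5], [3,4], [3,5], [4,5]
  2-simplices (6): [0,1,4], [0,2,4], [1,2,3], [1,3,4], [2,3,5], [2,4,5]

giving chain groups C_0 ≅ Z^6, C_1 ≅ Z^12, C_2 ≅ Z^6.

∂_1: C_1 → C_0 is given by ∂[p,q] = [q] − [p].
As a 6×12 matrix over Z this has rank 5, with invariant factors (1,1,1,1,1).

Boundary ∂_2: C_2 → C_1 acts by ∂[p,q,r] = [q,r] − [p,r] + [p,q]. For instance
  ∂[1,2,3] = [2,3] − [1,3] + [1,2],
  ∂[0,1,4] = [1,4] − [0,4] + [0,1].
As a 12×6 matrix over Z this has rank 6, with invariant factors (1,1,1,1,1,1).

From H_k ≅ ker(∂_k) / im(∂_{k+1}) we obtain:

  H_0: rank C_0 − rank ∂_1 = 6 − 5 = 1, and the invariant factors of ∂_1 are all 1, so H_0 ≅ Z.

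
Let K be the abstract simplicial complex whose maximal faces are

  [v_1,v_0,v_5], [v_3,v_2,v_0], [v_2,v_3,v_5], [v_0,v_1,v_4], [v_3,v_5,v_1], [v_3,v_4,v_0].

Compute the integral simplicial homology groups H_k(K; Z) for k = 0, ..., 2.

H_0 ≅ Z,  H_1 ≅ Z,  H_2 = 0.

K has 6 vertices, 12 edges, 6 triangles.
rank ∂_0 = 0, rank ∂_1 = 5 ⇒ b_0 = 6 − 0 − 5 = 1; all invariant factors of ∂_1 are 1 so no torsion. So H_0 ≅ Z.
rank ∂_1 = 5, rank ∂_2 = 6 ⇒ b_1 = 12 − 5 − 6 = 1; all invariant factors of ∂_2 are 1 so no torsion. So H_1 ≅ Z.
rank ∂_2 = 6, rank ∂_3 = 0 ⇒ b_2 = 6 − 6 − 0 = 0. So H_2 ≅ 0.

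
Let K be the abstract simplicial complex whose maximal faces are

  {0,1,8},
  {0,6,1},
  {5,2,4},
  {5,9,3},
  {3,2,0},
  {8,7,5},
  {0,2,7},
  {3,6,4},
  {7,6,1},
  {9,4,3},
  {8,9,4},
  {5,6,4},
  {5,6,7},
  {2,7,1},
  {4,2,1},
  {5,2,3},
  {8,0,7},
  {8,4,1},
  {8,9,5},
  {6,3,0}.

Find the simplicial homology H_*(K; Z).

Take the total order 0 < 1 < 2 < 3 < 4 < 5 < 6 < 7 < 8 < 9 on the vertex set. Then K (dimension 2) consists of the simplices:

  0-simplices (10): [0], [1], [2], [3], [4], [5], [6], [7], [8], [9]
  1-simplices (30): (30 of them)
  2-simplices (20): (20 of them)

giving chain groups C_0 ≅ Z^10, C_1 ≅ Z^30, C_2 ≅ Z^20.

The boundary map ∂_1: C_1 → C_0 maps an edge to its endpoints' difference, ∂[p,q] = q − p. For instance
  ∂[4,9] = [9] − [4].
The 10×30 boundary matrix has rank 9 and Smith normal form diag(1,1,1,1,1,1,1,1,1).

∂_2: C_2 → C_1 maps a triangle to the signed sum of its edges. For instance
  ∂[2,3,5] = [3,5] − [2,5] + [2,3],
  ∂[5,8,9] = [8,9] − [5,9] + [5,8].
This gives a 30×20 integer matrix of rank 20; reducing to Smith normal form yields diagonal entries (1,1,1,1,1,1,1,1,1,1,1,1,1,1,1,1,1,1,1,2).

Computing H_k = (kernel of ∂_k) / (image of ∂_{k+1}):

  H_0: rank C_0 − rank ∂_1 = 10 − 9 = 1, and the invariant factors of ∂_1 are all 1, so H_0 = Z.
  H_1: rank ker ∂_1 − rank ∂_2 = (30 − 9) − 20 = 1, and ∂_2 has invariant factor 2 > 1, so H_1 = Z × Z/2.
  H_2: rank ker ∂_2 − rank ∂_3 = (20 − 20) − 0 = 0, and there is no ∂_3, so H_2 = 0.

As a check, the Euler characteristic is 10 − 30 + 20 = 0, which agrees with 1 − 1 + 0 = 0.

H_0 = Z,  H_1 = Z × Z/2,  H_2 = 0.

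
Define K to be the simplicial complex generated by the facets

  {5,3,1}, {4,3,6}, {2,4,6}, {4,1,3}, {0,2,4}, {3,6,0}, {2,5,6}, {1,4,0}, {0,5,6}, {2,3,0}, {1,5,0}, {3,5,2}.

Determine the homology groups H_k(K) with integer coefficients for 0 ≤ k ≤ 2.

Order the vertices as 0 < 1 < 2 < 3 < 4 < 5 < 6. Listing each simplex with vertices in this order, K has dimension 2 with simplices:

  0-simplices (7): [0], [1], [2], [3], [4], [5], [6]
  1-simplices (18): [0,1], [0,2], [0,3], [0,4], [0,5], [0,6], [1,3], [1,4], [1,5], [2,3], [2,4], [2,5], [2,6], [3,4], [3,5], [3,6], [4,6], [5,6]
  2-simplices (12): [0,1,4], [0,1,5], [0,2,3], [0,2,4], [0,3,6], [0,5,6], [1,3,4], [1,3,5], [2,3,5], [2,4,6], [2,5,6], [3,4,6]

giving chain groups C_0 ≅ Z^7, C_1 ≅ Z^18, C_2 ≅ Z^12.

∂_1: C_1 → C_0 is given by ∂[p,q] = [q] − [p]. For instance
  ∂[0,1] = [1] − [0].
As a 7×18 matrix over Z this has rank 6, with invariant factors (1,1,1,1,1,1).

The boundary map ∂_2: C_2 → C_1 acts by ∂[p,q,r] = [q,r] − [p,r] + [p,q]. For instance
  ∂[1,3,4] = [3,4] − [1,4] + [1,3],
  ∂[0,1,5] = [1,5] − [0,5] + [0,1].
As a 18×12 matrix over Z this has rank 12, with invariant factors (1,1,1,1,1,1,1,1,1,1,1,2).

Computing H_k = (kernel of ∂_k) / (image of ∂_{k+1}):

  H_0: rank C_0 − rank ∂_1 = 7 − 6 = 1, and the invariant factors of ∂_1 are all 1, so H_0 ≅ Z.
  H_1: rank ker ∂_1 − rank ∂_2 = (18 − 6) − 12 = 0, and ∂_2 has invariant factor 2 > 1, so H_1 ≅ Z/2Z.
  H_2: rank ker ∂_2 − rank ∂_3 = (12 − 12) − 0 = 0, and there is no ∂_3, so H_2 ≅ 0.

H_0 ≅ Z,  H_1 ≅ Z/2Z,  H_2 = 0.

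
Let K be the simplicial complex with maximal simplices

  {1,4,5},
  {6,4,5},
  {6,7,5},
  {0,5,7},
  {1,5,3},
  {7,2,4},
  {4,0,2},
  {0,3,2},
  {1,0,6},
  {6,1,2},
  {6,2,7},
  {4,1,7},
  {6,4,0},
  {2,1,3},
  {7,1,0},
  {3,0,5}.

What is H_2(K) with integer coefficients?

Order the vertices as 0 < 1 < 2 < 3 < 4 < 5 < 6 < 7. Listing each simplex with vertices in this order, K has dimension 2 with simplices:

  0-simplices (8): [0], [1], [2], [3], [4], [5], [6], [7]
  1-simplices (24): (24 of them)
  2-simplices (16): [0,1,6], [0,1,7], [0,2,3], [0,2,4], [0,3,5], [0,4,6], [0,5,7], [1,2,3], [1,2,6], [1,3,5], [1,4,5], [1,4,7], [2,4,7], [2,6,7], [4,5,6], [5,6,7]

giving chain groups C_0 ≅ Z^8, C_1 ≅ Z^24, C_2 ≅ Z^16.

The boundary map ∂_1: C_1 → C_0 maps an edge to its endpoints' difference, ∂[p,q] = q − p.
This gives a 8×24 integer matrix of rank 7; reducing to Smith normal form yields diagonal entries (1,1,1,1,1,1,1).

Boundary ∂_2: C_2 → C_1 maps a triangle to the signed sum of its edges. For instance
  ∂[0,5,7] = [5,7] − [0,7] + [0,5],
  ∂[0,4,6] = [4,6] − [0,6] + [0,4].
As a 24×16 matrix over Z this has rank 15, with invariant factors (1,1,1,1,1,1,1,1,1,1,1,1,1,1,1).

Computing H_k = (kernel of ∂_k) / (image of ∂_{k+1}):

  H_2: rank ker ∂_2 − rank ∂_3 = (16 − 15) − 0 = 1, and there is no ∂_3, so H_2 ≅ Z.

(K is a triangulation of the torus T^2.)

H_2 = Z.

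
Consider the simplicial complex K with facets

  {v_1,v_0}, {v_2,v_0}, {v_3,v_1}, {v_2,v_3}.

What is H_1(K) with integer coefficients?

K has 4 vertices, 4 edges.
rank ∂_1 = 3, rank ∂_2 = 0 ⇒ b_1 = 4 − 3 − 0 = 1. So H_1 = Z.

H_1 = Z.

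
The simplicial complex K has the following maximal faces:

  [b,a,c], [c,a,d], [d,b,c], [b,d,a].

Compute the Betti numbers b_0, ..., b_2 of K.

K has 4 vertices, 6 edges, 4 triangles.
rank ∂_0 = 0, rank ∂_1 = 3 ⇒ b_0 = 4 − 0 − 3 = 1; all invariant factors of ∂_1 are 1 so no torsion. So H_0 = Z.
rank ∂_1 = 3, rank ∂_2 = 3 ⇒ b_1 = 6 − 3 − 3 = 0; all invariant factors of ∂_2 are 1 so no torsion. So H_1 = 0.
rank ∂_2 = 3, rank ∂_3 = 0 ⇒ b_2 = 4 − 3 − 0 = 1. So H_2 = Z.

b_0 = 1, b_1 = 0, b_2 = 1.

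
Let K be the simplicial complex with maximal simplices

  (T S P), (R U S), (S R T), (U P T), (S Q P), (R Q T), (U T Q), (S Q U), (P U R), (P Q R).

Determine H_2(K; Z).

H_2 = 0.

We work with the vertex ordering P < Q < R < S < T < U. The simplices of K, each written with vertices in increasing order, are:

  0-simplices (6): P, Q, R, S, T, U
  1-simplices (15): PQ, PR, PS, PT, PU, QR, QS, QT, QU, RS, RT, RU, ST, SU, TU
  2-simplices (10): PQR, PQS, PRU, PST, PTU, QRT, QSU, QTU, RST, RSU

giving chain groups C_0 ≅ Z^6, C_1 ≅ Z^15, C_2 ≅ Z^10.

The boundary map ∂_1: C_1 → C_0 maps an edge to its endpoints' difference, ∂[p,q] = q − p. For instance
  ∂PU = U − P.
The resulting 6×15 matrix has rank 5, and its Smith normal form has invariant factors (1,1,1,1,1).

The boundary map ∂_2: C_2 → C_1 acts by ∂[p,q,r] = [q,r] − [p,r] + [p,q]. For instance
  ∂PTU = TU − PU + PT,
  ∂PQR = QR − PR + PQ.
This gives a 15×10 integer matrix of rank 10; reducing to Smith normal form yields diagonal entries (1,1,1,1,1,1,1,1,1,2).

Computing H_k = (kernel of ∂_k) / (image of ∂_{k+1}):

  H_2: rank ker ∂_2 − rank ∂_3 = (10 − 10) − 0 = 0, and there is no ∂_3, so H_2 ≅ 0.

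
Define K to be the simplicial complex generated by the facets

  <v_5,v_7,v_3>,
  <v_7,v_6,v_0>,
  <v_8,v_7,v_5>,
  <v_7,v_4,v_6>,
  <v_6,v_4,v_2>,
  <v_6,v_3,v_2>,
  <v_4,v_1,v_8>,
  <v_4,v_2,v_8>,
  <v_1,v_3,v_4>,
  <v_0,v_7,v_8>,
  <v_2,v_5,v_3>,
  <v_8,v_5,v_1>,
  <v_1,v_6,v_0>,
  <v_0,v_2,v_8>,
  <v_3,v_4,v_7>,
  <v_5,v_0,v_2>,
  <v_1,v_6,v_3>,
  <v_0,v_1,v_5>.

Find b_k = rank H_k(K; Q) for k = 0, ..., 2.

We work with the vertex ordering v_0 < v_1 < v_2 < v_3 < v_4 < v_5 < v_6 < v_7 < v_8. The simplices of K, each written with vertices in increasing order, are:

  0-simplices (9): [v_0], [v_1], [v_2], [v_3], [v_4], [v_5], [v_6], [v_7], [v_8]
  1-simplices (27): (27 of them)
  2-simplices (18): (18 of them)

giving chain groups C_0 ≅ Z^9, C_1 ≅ Z^27, C_2 ≅ Z^18.

The boundary map ∂_1: C_1 → C_0 is given by ∂[p,q] = [q] − [p]. For instance
  ∂[v_0,v_8] = [v_8] − [v_0].
The resulting 9×27 matrix has rank 8, and its Smith normal form has invariant factors (1,1,1,1,1,1,1,1).

∂_2: C_2 → C_1 acts by ∂[p,q,r] = [q,r] − [p,r] + [p,q]. For instance
  ∂[v_2,v_4,v_6] = [v_4,v_6] − [v_2,v_6] + [v_2,v_4],
  ∂[v_1,v_5,v_8] = [v_5,v_8] − [v_1,v_8] + [v_1,v_5].
As a 27×18 matrix over Z this has rank 18, with invariant factors (1,1,1,1,1,1,1,1,1,1,1,1,1,1,1,1,1,2).

Now H_k = ker ∂_k / im ∂_{k+1}, so:

  H_0: rank C_0 − rank ∂_1 = 9 − 8 = 1, and the invariant factors of ∂_1 are all 1, so H_0 = Z.
  H_1: rank ker ∂_1 − rank ∂_2 = (27 − 8) − 18 = 1, and ∂_2 has invariant factor 2 > 1, so H_1 = Z ⊕ Z_2.
  H_2: rank ker ∂_2 − rank ∂_3 = (18 − 18) − 0 = 0, and there is no ∂_3, so H_2 = 0.

Hence the Betti numbers are b_0 = 1, b_1 = 1, b_2 = 0.

b_0 = 1, b_1 = 1, b_2 = 0.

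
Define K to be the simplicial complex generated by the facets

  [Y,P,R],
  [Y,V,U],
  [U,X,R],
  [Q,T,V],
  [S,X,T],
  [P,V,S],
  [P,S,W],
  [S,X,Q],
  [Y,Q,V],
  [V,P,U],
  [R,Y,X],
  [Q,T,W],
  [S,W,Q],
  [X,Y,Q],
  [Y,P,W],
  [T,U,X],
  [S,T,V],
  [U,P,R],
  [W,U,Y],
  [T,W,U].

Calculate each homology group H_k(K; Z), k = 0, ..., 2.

K has 10 vertices, 30 edges, 20 triangles.
rank ∂_0 = 0, rank ∂_1 = 9 ⇒ b_0 = 10 − 0 − 9 = 1; all invariant factors of ∂_1 are 1 so no torsion. So H_0 ≅ Z.
rank ∂_1 = 9, rank ∂_2 = 20 ⇒ b_1 = 30 − 9 − 20 = 1; ∂_2 has invariant factor(s) [2] giving torsion. So H_1 ≅ Z ⊕ Z/2Z.
rank ∂_2 = 20, rank ∂_3 = 0 ⇒ b_2 = 20 − 20 − 0 = 0. So H_2 ≅ 0.

H_0 ≅ Z,  H_1 ≅ Z ⊕ Z/2Z,  H_2 = 0.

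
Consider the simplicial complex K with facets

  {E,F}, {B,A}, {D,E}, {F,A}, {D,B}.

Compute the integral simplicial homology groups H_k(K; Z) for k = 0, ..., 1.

Fix the vertex order A < B < D < E < F and write every simplex with vertices in increasing order. Then dim K = 1 and the simplices of K are:

  0-simplices (5): A, B, D, E, F
  1-simplices (5): AB, AF, BD, DE, EF

giving chain groups C_0 ≅ Z^5, C_1 ≅ Z^5.

The boundary map ∂_1: C_1 → C_0 sends each edge [p,q] (with p < q) to q − p.
This gives a 5×5 integer matrix of rank 4; reducing to Smith normal form yields diagonal entries (1,1,1,1).

Now H_k = ker ∂_k / im ∂_{k+1}, so:

  H_0: rank C_0 − rank ∂_1 = 5 − 4 = 1, and the invariant factors of ∂_1 are all 1, so H_0 = Z.
  H_1: rank ker ∂_1 − rank ∂_2 = (5 − 4) − 0 = 1, and there is no ∂_2, so H_1 = Z.

As a check, the Euler characteristic is 5 − 5 = 0, which agrees with 1 − 1 = 0.

H_0 ≅ Z,  H_1 ≅ Z.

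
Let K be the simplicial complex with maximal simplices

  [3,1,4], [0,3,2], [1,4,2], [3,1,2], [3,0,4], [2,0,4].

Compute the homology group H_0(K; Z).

K has 5 vertices, 9 edges, 6 triangles.
rank ∂_0 = 0, rank ∂_1 = 4 ⇒ b_0 = 5 − 0 − 4 = 1; all invariant factors of ∂_1 are 1 so no torsion. So H_0 = Z.

H_0 = Z.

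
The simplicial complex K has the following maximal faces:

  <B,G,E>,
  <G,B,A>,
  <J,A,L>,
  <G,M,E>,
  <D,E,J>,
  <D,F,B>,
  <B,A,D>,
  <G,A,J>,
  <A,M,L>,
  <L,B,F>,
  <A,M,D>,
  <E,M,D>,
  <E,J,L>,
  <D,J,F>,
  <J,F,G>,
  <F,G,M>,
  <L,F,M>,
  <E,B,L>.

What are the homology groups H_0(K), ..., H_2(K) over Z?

H_0 ≅ Z,  H_1 ≅ Z^2,  H_2 ≅ Z.

Order the vertices as A < B < D < E < F < G < J < L < M. Listing each simplex with vertices in this order, K has dimension 2 with simplices:

  0-simplices (9): A, B, D, E, F, G, J, L, M
  1-simplices (27): AB, AD, AG, AJ, AL, AM, BD, BE, BF, BG, BL, DE, DF, DJ, DM, EG, EJ, EL, EM, FG, FJ, FL, FM, GJ, GM, JL, LM
  2-simplices (18): ABD, ABG, ADM, AGJ, AJL, ALM, BDF, BEG, BEL, BFL, DEJ, DEM, DFJ, EGM, EJL, FGJ, FGM, FLM

so the chain groups are C_0 ≅ Z^9, C_1 ≅ Z^27, C_2 ≅ Z^18.

∂_1: C_1 → C_0 maps an edge to its endpoints' difference, ∂[p,q] = q − p. For instance
  ∂AL = L − A.
As a 9×27 matrix over Z this has rank 8, with invariant factors (1,1,1,1,1,1,1,1).

∂_2: C_2 → C_1 acts by ∂[p,q,r] = [q,r] − [p,r] + [p,q]. For instance
  ∂DEJ = EJ − DJ + DE,
  ∂BEL = EL − BL + BE.
The 27×18 boundary matrix has rank 17 and Smith normal form diag(1,1,1,1,1,1,1,1,1,1,1,1,1,1,1,1,1).

Now H_k = ker ∂_k / im ∂_{k+1}, so:

  H_0: rank C_0 − rank ∂_1 = 9 − 8 = 1, and the invariant factors of ∂_1 are all 1, so H_0 = Z.
  H_1: rank ker ∂_1 − rank ∂_2 = (27 − 8) − 17 = 2, and the invariant factors of ∂_2 are all 1, so H_1 = Z^2.
  H_2: rank ker ∂_2 − rank ∂_3 = (18 − 17) − 0 = 1, and there is no ∂_3, so H_2 = Z.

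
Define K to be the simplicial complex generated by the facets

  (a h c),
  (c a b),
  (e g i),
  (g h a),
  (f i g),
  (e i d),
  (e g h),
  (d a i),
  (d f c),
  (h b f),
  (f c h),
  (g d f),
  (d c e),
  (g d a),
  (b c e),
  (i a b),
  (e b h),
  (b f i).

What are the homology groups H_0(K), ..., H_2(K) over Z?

H_0 ≅ Z,  H_1 ≅ Z ⊕ Z/2Z,  H_2 = 0.

Order the vertices as a < b < c < d < e < f < g < h < i. Listing each simplex with vertices in this order, K has dimension 2 with simplices:

  0-simplices (9): a, b, c, d, e, f, g, h, i
  1-simplices (27): ab, ac, ad, ag, ah, ai, bc, be, bf, bh, bi, cd, ce, cf, ch, de, df, dg, di, eg, eh, ei, fg, fh, fi, gh, gi
  2-simplices (18): abc, abi, ach, adg, adi, agh, bce, beh, bfh, bfi, cde, cdf, cfh, dei, dfg, egh, egi, fgi

Hence C_0 ≅ Z^9, C_1 ≅ Z^27, C_2 ≅ Z^18.

∂_1: C_1 → C_0 sends each edge [p,q] (with p < q) to q − p.
This gives a 9×27 integer matrix of rank 8; reducing to Smith normal form yields diagonal entries (1,1,1,1,1,1,1,1).

∂_2: C_2 → C_1 sends each 2-simplex [p,q,r] to [q,r] − [p,r] + [p,q]. For instance
  ∂beh = eh − bh + be,
  ∂fgi = gi − fi + fg.
The resulting 27×18 matrix has rank 18, and its Smith normal form has invariant factors (1,1,1,1,1,1,1,1,1,1,1,1,1,1,1,1,1,2).

From H_k ≅ ker(∂_k) / im(∂_{k+1}) we obtain:

  H_0: rank C_0 − rank ∂_1 = 9 − 8 = 1, and the invariant factors of ∂_1 are all 1, so H_0 = Z.
  H_1: rank ker ∂_1 − rank ∂_2 = (27 − 8) − 18 = 1, and ∂_2 has invariant factor 2 > 1, so H_1 = Z ⊕ Z/2Z.
  H_2: rank ker ∂_2 − rank ∂_3 = (18 − 18) − 0 = 0, and there is no ∂_3, so H_2 = 0.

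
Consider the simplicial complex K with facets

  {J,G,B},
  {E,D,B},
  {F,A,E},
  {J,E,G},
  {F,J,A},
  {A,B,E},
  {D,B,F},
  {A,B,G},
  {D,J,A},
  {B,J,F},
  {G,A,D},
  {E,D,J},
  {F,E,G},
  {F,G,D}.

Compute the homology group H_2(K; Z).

K has 7 vertices, 21 edges, 14 triangles.
rank ∂_2 = 13, rank ∂_3 = 0 ⇒ b_2 = 14 − 13 − 0 = 1. So H_2 = Z.

H_2 ≅ Z.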